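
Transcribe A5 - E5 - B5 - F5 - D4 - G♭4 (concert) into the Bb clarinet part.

B5 F#5 C#6 G5 E4 Ab4

The Bb clarinet sounds a major second below written, so the written part must be a major second above concert — transpose each note up.
A5 to B5
E5 to F#5
B5 to C#6
F5 to G5
D4 to E4
Gb4 to Ab4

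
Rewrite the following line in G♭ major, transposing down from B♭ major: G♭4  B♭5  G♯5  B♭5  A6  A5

Ebb4 Gb5 E5 Gb5 F6 F5

From B♭ down to G♭ is a major third; apply that to each pitch.
Gb4 gives Ebb4
Bb5 gives Gb5
G#5 gives E5
Bb5 gives Gb5
A6 gives F6
A5 gives F5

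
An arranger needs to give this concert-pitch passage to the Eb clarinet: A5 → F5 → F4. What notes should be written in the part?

F#5 D5 D4

Written C4 sounds as Eb4 on the Eb clarinet, so concert pitches are written a minor third down.
A5 to F#5
F5 to D5
F4 to D4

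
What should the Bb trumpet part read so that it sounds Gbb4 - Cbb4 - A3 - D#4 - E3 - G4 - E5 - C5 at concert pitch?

Abb4 Dbb4 B3 E#4 F#3 A4 F#5 D5

The Bb trumpet sounds a major second below written, so the written part must be a major second above concert — transpose each note up.
Gbb4 → Abb4
Cbb4 → Dbb4
A3 → B3
D#4 → E#4
E3 → F#3
G4 → A4
E5 → F#5
C5 → D5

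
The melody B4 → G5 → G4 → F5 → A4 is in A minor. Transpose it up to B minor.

C#5 A5 A4 G5 B4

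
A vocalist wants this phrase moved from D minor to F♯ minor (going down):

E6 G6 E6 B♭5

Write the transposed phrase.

D minor to F♯ minor down is a minor sixth, so every note moves down by that interval.
E6 becomes G#5
G6 becomes B5
E6 becomes G#5
Bb5 becomes D5

G#5 B5 G#5 D5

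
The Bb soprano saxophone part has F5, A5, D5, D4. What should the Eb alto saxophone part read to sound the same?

First find concert pitch: the Bb soprano saxophone sounds a major second below written, so F5 A5 D5 D4 sounds Eb5 G5 C5 C4.
Then write for Eb alto saxophone: it sounds a major sixth below written, so the part must be a major sixth above concert.
Eb5 → C6
G5 → E6
C5 → A5
C4 → A4

C6 E6 A5 A4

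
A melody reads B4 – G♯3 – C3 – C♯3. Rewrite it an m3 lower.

B4: a third down reaches G, and 3 semitones makes it G#4.
G#3: a third down reaches E, and 3 semitones makes it E#3.
A minor third down from C3 gives A2.
A minor third down from C#3 gives A#2.

G#4 E#3 A2 A#2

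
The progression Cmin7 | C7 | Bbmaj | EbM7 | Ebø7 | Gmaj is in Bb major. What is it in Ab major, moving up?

Bbmin7 Bb7 Abmaj DbM7 Dbø7 Fmaj

Bb major up to Ab major is a minor seventh; each chord root moves by that interval while the quality stays the same.
Cmin7: root C up a minor seventh → Bb, giving Bbmin7.
C7: root C up a minor seventh → Bb, giving Bb7.
Bbmaj: root Bb up a minor seventh → Ab, giving Abmaj.
EbM7: root Eb up a minor seventh → Db, giving DbM7.
Ebø7: root Eb up a minor seventh → Db, giving Dbø7.
Gmaj: root G up a minor seventh → F, giving Fmaj.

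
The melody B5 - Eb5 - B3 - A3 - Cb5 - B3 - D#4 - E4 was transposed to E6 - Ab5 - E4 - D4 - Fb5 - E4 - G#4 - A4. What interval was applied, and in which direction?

Take the first pair: B5 → E6. B to E spans 4 letter names, so the interval is some kind of fourth.
B5 to E6 is 5 semitones, which makes it a perfect fourth; the second version is higher, so the direction is up.
Checking another pair — E4 → A4 — gives the same interval.

up a perfect fourth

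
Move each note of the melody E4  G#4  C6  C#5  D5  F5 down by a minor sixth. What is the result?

G#3 B#3 E5 E#4 F#4 A4

E4 down a minor sixth is G#3.
G#4 down a minor sixth is B#3.
C6 down a minor sixth is E5.
A minor sixth down from C#5 gives E#4.
D5 down a minor sixth is F#4.
F5: a sixth down reaches A, and 8 semitones makes it A4.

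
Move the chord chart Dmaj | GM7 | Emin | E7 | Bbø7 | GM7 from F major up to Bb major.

Gmaj CM7 Amin A7 Ebø7 CM7

F major up to Bb major is a perfect fourth; each chord root moves by that interval while the quality stays the same.
Dmaj: root D up a perfect fourth → G, giving Gmaj.
GM7: root G up a perfect fourth → C, giving CM7.
Emin: root E up a perfect fourth → A, giving Amin.
E7: root E up a perfect fourth → A, giving A7.
Bbø7: root Bb up a perfect fourth → Eb, giving Ebø7.
GM7: root G up a perfect fourth → C, giving CM7.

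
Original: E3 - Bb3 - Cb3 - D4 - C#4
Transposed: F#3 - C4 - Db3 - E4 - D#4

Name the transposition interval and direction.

From E3 to F#3 is 2 letter names — a second of some quality.
E3 to F#3 is 2 semitones, which makes it a major second; the second version is higher, so the direction is up.
Checking another pair — C#4 → D#4 — gives the same interval.

up a major second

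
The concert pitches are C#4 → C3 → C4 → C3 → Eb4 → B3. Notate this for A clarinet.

E4 Eb3 Eb4 Eb3 Gb4 D4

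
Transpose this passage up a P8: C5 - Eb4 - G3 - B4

C6 Eb5 G4 B5

C5 gives C6
Eb4 gives Eb5
G3 gives G4
B4 gives B5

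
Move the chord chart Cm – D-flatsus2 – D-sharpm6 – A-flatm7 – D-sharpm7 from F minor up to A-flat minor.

Ebm Fbsus2 F#m6 Cbm7 F#m7

F minor up to A-flat minor is a minor third; each chord root moves by that interval while the quality stays the same.
Cm: root C up a minor third → Eb, giving Ebm.
D-flatsus2: root D-flat up a minor third → Fb, giving Fbsus2.
D-sharpm6: root D-sharp up a minor third → F#, giving F#m6.
A-flatm7: root A-flat up a minor third → Cb, giving Cbm7.
D-sharpm7: root D-sharp up a minor third → F#, giving F#m7.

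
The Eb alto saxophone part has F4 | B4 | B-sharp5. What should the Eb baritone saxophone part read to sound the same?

F5 B5 B#6

First find concert pitch: the Eb alto saxophone sounds a major sixth below written, so F4 B4 B-sharp5 sounds Ab3 D4 D#5.
Then write for Eb baritone saxophone: it sounds a major thirteenth below written, so the part must be a major thirteenth above concert.
Ab3 → F5
D4 → B5
D#5 → B#6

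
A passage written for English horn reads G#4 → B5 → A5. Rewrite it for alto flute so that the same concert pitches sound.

F#4 A5 G5

First find concert pitch: the English horn sounds a perfect fifth below written, so G#4 B5 A5 sounds C#4 E5 D5.
Then write for alto flute: it sounds a perfect fourth below written, so the part must be a perfect fourth above concert.
C#4 → F#4
E5 → A5
D5 → G5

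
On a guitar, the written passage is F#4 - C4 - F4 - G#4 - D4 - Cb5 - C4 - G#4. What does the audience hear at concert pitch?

F#3 C3 F3 G#3 D3 Cb4 C3 G#3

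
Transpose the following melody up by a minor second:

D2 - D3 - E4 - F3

Eb2 Eb3 F4 Gb3

D2 up a minor second is Eb2.
A minor second up from D3 gives Eb3.
A minor second up from E4 gives F4.
A minor second up from F3 gives Gb3.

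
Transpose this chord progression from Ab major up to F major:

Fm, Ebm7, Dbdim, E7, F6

Dm Cm7 Bbdim C#7 D6

Ab major up to F major is a major sixth; each chord root moves by that interval while the quality stays the same.
Fm: root F up a major sixth → D, giving Dm.
Ebm7: root Eb up a major sixth → C, giving Cm7.
Dbdim: root Db up a major sixth → Bb, giving Bbdim.
E7: root E up a major sixth → C#, giving C#7.
F6: root F up a major sixth → D, giving D6.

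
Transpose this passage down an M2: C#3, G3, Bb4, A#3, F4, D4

B2 F3 Ab4 G#3 Eb4 C4

C#3: a second down reaches B, and 2 semitones makes it B2.
A major second down from G3 gives F3.
Bb4: a second down reaches A, and 2 semitones makes it Ab4.
A major second down from A#3 gives G#3.
A major second down from F4 gives Eb4.
D4: a second down reaches C, and 2 semitones makes it C4.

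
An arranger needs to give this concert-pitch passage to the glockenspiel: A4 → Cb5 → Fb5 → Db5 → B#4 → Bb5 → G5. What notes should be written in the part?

Written C4 sounds as C6 on the glockenspiel, so concert pitches are written a perfect fifteenth down.
A4 -> A2
Cb5 -> Cb3
Fb5 -> Fb3
Db5 -> Db3
B#4 -> B#2
Bb5 -> Bb3
G5 -> G3

A2 Cb3 Fb3 Db3 B#2 Bb3 G3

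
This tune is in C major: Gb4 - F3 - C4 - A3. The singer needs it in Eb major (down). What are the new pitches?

Bbb3 Ab2 Eb3 C3

C major to Eb major down is a major sixth, so every note moves down by that interval.
Gb4 becomes Bbb3
F3 becomes Ab2
C4 becomes Eb3
A3 becomes C3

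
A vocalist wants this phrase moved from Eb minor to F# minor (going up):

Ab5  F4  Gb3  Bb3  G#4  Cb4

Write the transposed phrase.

From Eb up to F# is an augmented second; apply that to each pitch.
Ab5 gives B5
F4 gives G#4
Gb3 gives A3
Bb3 gives C#4
G#4 gives A##4
Cb4 gives D4

B5 G#4 A3 C#4 A##4 D4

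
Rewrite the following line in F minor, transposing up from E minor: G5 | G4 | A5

Ab5 Ab4 Bb5

From E up to F is a minor second; apply that to each pitch.
G5 becomes Ab5
G4 becomes Ab4
A5 becomes Bb5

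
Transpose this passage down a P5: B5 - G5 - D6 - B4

E5 C5 G5 E4

B5 → E5
G5 → C5
D6 → G5
B4 → E4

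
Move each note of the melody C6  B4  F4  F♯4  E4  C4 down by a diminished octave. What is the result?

C#5 B#3 F#3 F##3 E#3 C#3

C6 down a diminished octave is C#5.
B4 down a diminished octave is B#3.
F4 down a diminished octave is F#3.
A diminished octave down from F#4 gives F##3.
E4: an octave down reaches E, and 11 semitones makes it E#3.
C4: an octave down reaches C, and 11 semitones makes it C#3.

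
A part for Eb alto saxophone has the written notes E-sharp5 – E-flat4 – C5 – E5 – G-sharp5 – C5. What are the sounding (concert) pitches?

Written C4 on the Eb alto saxophone sounds as Eb3, a major sixth lower; apply that shift to every note.
E#5 -> G#4
Eb4 -> Gb3
C5 -> Eb4
E5 -> G4
G#5 -> B4
C5 -> Eb4

G#4 Gb3 Eb4 G4 B4 Eb4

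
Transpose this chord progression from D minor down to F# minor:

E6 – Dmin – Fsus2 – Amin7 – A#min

G#6 F#min Asus2 C#min7 C##min

D minor down to F# minor is a minor sixth; each chord root moves by that interval while the quality stays the same.
E6: root E down a minor sixth → G#, giving G#6.
Dmin: root D down a minor sixth → F#, giving F#min.
Fsus2: root F down a minor sixth → A, giving Asus2.
Amin7: root A down a minor sixth → C#, giving C#min7.
A#min: root A# down a minor sixth → C##, giving C##min.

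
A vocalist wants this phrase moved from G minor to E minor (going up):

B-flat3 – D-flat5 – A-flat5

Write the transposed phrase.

G4 Bb5 F6

From G up to E is a major sixth; apply that to each pitch.
Bb3 → G4
Db5 → Bb5
Ab5 → F6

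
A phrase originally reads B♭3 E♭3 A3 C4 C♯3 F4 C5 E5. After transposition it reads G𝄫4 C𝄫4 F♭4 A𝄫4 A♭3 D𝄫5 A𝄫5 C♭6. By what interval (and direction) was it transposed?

From Bb3 to Gbb4 is 6 letter names — a sixth of some quality.
Bb3 to Gbb4 is 7 semitones, which makes it a diminished sixth; the second version is higher, so the direction is up.
Checking another pair — E5 → Cb6 — gives the same interval.

up a diminished sixth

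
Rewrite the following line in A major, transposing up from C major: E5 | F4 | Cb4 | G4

C#6 D5 Ab4 E5

C major to A major up is a major sixth, so every note moves up by that interval.
E5 to C#6
F4 to D5
Cb4 to Ab4
G4 to E5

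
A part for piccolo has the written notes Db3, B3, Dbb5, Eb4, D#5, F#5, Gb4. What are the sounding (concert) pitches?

Written C4 on the piccolo sounds as C5, a perfect octave higher; apply that shift to every note.
Db3 becomes Db4
B3 becomes B4
Dbb5 becomes Dbb6
Eb4 becomes Eb5
D#5 becomes D#6
F#5 becomes F#6
Gb4 becomes Gb5

Db4 B4 Dbb6 Eb5 D#6 F#6 Gb5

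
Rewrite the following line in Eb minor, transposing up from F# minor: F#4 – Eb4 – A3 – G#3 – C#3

Eb5 Dbb5 Gb4 F4 Bb3

From F# up to Eb is a diminished seventh; apply that to each pitch.
F#4 becomes Eb5
Eb4 becomes Dbb5
A3 becomes Gb4
G#3 becomes F4
C#3 becomes Bb3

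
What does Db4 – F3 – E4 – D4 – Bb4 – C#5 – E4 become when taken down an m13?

Db4 → F2
F3 → A1
E4 → G#2
D4 → F#2
Bb4 → D3
C#5 → E#3
E4 → G#2

F2 A1 G#2 F#2 D3 E#3 G#2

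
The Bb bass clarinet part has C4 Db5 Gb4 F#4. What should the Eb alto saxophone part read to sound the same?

G3 Ab4 Db4 C#4

First find concert pitch: the Bb bass clarinet sounds a major ninth below written, so C4 Db5 Gb4 F#4 sounds Bb2 Cb4 Fb3 E3.
Then write for Eb alto saxophone: it sounds a major sixth below written, so the part must be a major sixth above concert.
Bb2 → G3
Cb4 → Ab4
Fb3 → Db4
E3 → C#4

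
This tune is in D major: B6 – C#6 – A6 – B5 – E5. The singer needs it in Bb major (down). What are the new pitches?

From D down to Bb is a major third; apply that to each pitch.
B6 becomes G6
C#6 becomes A5
A6 becomes F6
B5 becomes G5
E5 becomes C5

G6 A5 F6 G5 C5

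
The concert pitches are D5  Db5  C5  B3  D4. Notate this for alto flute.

The alto flute sounds a perfect fourth below written, so the written part must be a perfect fourth above concert — transpose each note up.
D5 -> G5
Db5 -> Gb5
C5 -> F5
B3 -> E4
D4 -> G4

G5 Gb5 F5 E4 G4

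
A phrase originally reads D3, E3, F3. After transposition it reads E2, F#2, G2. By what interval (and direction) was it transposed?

down a minor seventh

From D3 to E2 is 7 letter names — a seventh of some quality.
E2 to D3 is 10 semitones, which makes it a minor seventh; the second version is lower, so the direction is down.
Checking another pair — F3 → G2 — gives the same interval.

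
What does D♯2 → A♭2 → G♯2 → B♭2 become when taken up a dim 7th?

A diminished seventh up from D#2 gives C3.
Ab2: a seventh up reaches G, and 9 semitones makes it Gbb3.
G#2 up a diminished seventh is F3.
Bb2 up a diminished seventh is Abb3.

C3 Gbb3 F3 Abb3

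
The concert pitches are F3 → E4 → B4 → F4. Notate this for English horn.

Written C4 sounds as F3 on the English horn, so concert pitches are written a perfect fifth up.
F3 to C4
E4 to B4
B4 to F#5
F4 to C5

C4 B4 F#5 C5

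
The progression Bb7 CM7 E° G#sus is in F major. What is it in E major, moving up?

A7 BM7 D#° F##sus

F major up to E major is a major seventh; each chord root moves by that interval while the quality stays the same.
Bb7: root Bb up a major seventh → A, giving A7.
CM7: root C up a major seventh → B, giving BM7.
E°: root E up a major seventh → D#, giving D#°.
G#sus: root G# up a major seventh → F##, giving F##sus.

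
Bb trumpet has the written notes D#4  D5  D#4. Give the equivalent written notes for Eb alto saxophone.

A#4 A5 A#4

First find concert pitch: the Bb trumpet sounds a major second below written, so D#4 D5 D#4 sounds C#4 C5 C#4.
Then write for Eb alto saxophone: it sounds a major sixth below written, so the part must be a major sixth above concert.
C#4 → A#4
C5 → A5
C#4 → A#4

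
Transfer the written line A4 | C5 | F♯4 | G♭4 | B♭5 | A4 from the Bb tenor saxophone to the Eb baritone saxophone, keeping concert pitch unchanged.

First find concert pitch: the Bb tenor saxophone sounds a major ninth below written, so A4 C5 F♯4 G♭4 B♭5 A4 sounds G3 Bb3 E3 Fb3 Ab4 G3.
Then write for Eb baritone saxophone: it sounds a major thirteenth below written, so the part must be a major thirteenth above concert.
G3 → E5
Bb3 → G5
E3 → C#5
Fb3 → Db5
Ab4 → F6
G3 → E5

E5 G5 C#5 Db5 F6 E5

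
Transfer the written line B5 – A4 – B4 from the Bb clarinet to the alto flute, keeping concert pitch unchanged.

First find concert pitch: the Bb clarinet sounds a major second below written, so B5 A4 B4 sounds A5 G4 A4.
Then write for alto flute: it sounds a perfect fourth below written, so the part must be a perfect fourth above concert.
A5 → D6
G4 → C5
A4 → D5

D6 C5 D5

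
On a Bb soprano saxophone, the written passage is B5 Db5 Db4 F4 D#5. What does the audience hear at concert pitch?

Written C4 on the Bb soprano saxophone sounds as Bb3, a major second lower; apply that shift to every note.
B5 → A5
Db5 → Cb5
Db4 → Cb4
F4 → Eb4
D#5 → C#5

A5 Cb5 Cb4 Eb4 C#5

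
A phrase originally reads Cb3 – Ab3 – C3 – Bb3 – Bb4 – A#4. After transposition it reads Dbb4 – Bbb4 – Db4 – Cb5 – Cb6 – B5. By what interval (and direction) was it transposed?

up a minor ninth

From Cb3 to Dbb4 is 9 letter names — a ninth of some quality.
Cb3 to Dbb4 is 13 semitones, which makes it a minor ninth; the second version is higher, so the direction is up.
Checking another pair — A#4 → B5 — gives the same interval.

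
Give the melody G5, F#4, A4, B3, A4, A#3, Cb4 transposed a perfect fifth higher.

D6 C#5 E5 F#4 E5 E#4 Gb4

G5 -> D6
F#4 -> C#5
A4 -> E5
B3 -> F#4
A4 -> E5
A#3 -> E#4
Cb4 -> Gb4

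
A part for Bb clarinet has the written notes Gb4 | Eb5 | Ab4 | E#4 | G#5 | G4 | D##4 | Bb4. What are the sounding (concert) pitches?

Fb4 Db5 Gb4 D#4 F#5 F4 C##4 Ab4

The Bb clarinet sounds a major second below written, so transpose each written note down a major second.
Gb4 gives Fb4
Eb5 gives Db5
Ab4 gives Gb4
E#4 gives D#4
G#5 gives F#5
G4 gives F4
D##4 gives C##4
Bb4 gives Ab4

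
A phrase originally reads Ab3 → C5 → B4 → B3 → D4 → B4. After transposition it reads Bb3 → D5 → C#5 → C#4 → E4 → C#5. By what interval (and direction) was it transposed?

up a major second

From Ab3 to Bb3 is 2 letter names — a second of some quality.
Ab3 to Bb3 is 2 semitones, which makes it a major second; the second version is higher, so the direction is up.
Checking another pair — B4 → C#5 — gives the same interval.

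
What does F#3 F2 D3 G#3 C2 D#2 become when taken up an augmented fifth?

C##4 C#3 A#3 D##4 G#2 A##2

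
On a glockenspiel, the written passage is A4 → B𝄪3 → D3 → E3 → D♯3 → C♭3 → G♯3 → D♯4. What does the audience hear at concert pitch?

A6 B##5 D5 E5 D#5 Cb5 G#5 D#6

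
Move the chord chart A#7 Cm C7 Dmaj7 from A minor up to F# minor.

F##7 Am A7 Bmaj7

A minor up to F# minor is a major sixth; each chord root moves by that interval while the quality stays the same.
A#7: root A# up a major sixth → F##, giving F##7.
Cm: root C up a major sixth → A, giving Am.
C7: root C up a major sixth → A, giving A7.
Dmaj7: root D up a major sixth → B, giving Bmaj7.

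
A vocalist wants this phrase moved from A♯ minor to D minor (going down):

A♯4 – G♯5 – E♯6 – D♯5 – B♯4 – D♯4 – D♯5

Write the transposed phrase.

D4 C5 A5 G4 E4 G3 G4

From A♯ down to D is an augmented fifth; apply that to each pitch.
A#4 -> D4
G#5 -> C5
E#6 -> A5
D#5 -> G4
B#4 -> E4
D#4 -> G3
D#5 -> G4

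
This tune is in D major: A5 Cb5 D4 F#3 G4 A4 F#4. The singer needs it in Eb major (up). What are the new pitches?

Bb5 Dbb5 Eb4 G3 Ab4 Bb4 G4

From D up to Eb is a minor second; apply that to each pitch.
A5 gives Bb5
Cb5 gives Dbb5
D4 gives Eb4
F#3 gives G3
G4 gives Ab4
A4 gives Bb4
F#4 gives G4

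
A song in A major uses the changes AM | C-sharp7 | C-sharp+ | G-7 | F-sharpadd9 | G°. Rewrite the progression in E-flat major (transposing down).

EbM G7 G+ Db-7 Cadd9 Db°

A major down to E-flat major is an augmented fourth; each chord root moves by that interval while the quality stays the same.
AM: root A down an augmented fourth → Eb, giving EbM.
C-sharp7: root C-sharp down an augmented fourth → G, giving G7.
C-sharp+: root C-sharp down an augmented fourth → G, giving G+.
G-7: root G down an augmented fourth → Db, giving Db-7.
F-sharpadd9: root F-sharp down an augmented fourth → C, giving Cadd9.
G°: root G down an augmented fourth → Db, giving Db°.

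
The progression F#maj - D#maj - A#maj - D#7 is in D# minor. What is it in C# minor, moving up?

Emaj C#maj G#maj C#7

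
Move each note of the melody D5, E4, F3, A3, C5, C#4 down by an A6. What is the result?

Fb4 Gb3 Abb2 Cb3 Ebb4 Eb3

D5 to Fb4
E4 to Gb3
F3 to Abb2
A3 to Cb3
C5 to Ebb4
C#4 to Eb3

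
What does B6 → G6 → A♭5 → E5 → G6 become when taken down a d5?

B6: a fifth down reaches E, and 6 semitones makes it E#6.
A diminished fifth down from G6 gives C#6.
A diminished fifth down from Ab5 gives D5.
E5: a fifth down reaches A, and 6 semitones makes it A#4.
G6: a fifth down reaches C, and 6 semitones makes it C#6.

E#6 C#6 D5 A#4 C#6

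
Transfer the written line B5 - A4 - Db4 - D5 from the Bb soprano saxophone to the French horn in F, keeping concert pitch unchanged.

First find concert pitch: the Bb soprano saxophone sounds a major second below written, so B5 A4 Db4 D5 sounds A5 G4 Cb4 C5.
Then write for French horn in F: it sounds a perfect fifth below written, so the part must be a perfect fifth above concert.
A5 → E6
G4 → D5
Cb4 → Gb4
C5 → G5

E6 D5 Gb4 G5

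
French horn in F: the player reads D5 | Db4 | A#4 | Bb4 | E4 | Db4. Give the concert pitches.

G4 Gb3 D#4 Eb4 A3 Gb3

The French horn in F sounds a perfect fifth below written, so transpose each written note down a perfect fifth.
D5 gives G4
Db4 gives Gb3
A#4 gives D#4
Bb4 gives Eb4
E4 gives A3
Db4 gives Gb3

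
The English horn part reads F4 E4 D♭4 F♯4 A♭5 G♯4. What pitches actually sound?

The English horn sounds a perfect fifth below written, so transpose each written note down a perfect fifth.
F4 becomes Bb3
E4 becomes A3
Db4 becomes Gb3
F#4 becomes B3
Ab5 becomes Db5
G#4 becomes C#4

Bb3 A3 Gb3 B3 Db5 C#4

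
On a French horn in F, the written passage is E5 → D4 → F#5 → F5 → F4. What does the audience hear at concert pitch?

The French horn in F sounds a perfect fifth below written, so transpose each written note down a perfect fifth.
E5 becomes A4
D4 becomes G3
F#5 becomes B4
F5 becomes Bb4
F4 becomes Bb3

A4 G3 B4 Bb4 Bb3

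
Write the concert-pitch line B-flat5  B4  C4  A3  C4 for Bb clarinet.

Written C4 sounds as Bb3 on the Bb clarinet, so concert pitches are written a major second up.
Bb5 -> C6
B4 -> C#5
C4 -> D4
A3 -> B3
C4 -> D4

C6 C#5 D4 B3 D4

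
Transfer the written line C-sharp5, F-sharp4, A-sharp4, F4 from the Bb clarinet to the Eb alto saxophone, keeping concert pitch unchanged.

G#5 C#5 E#5 C5

First find concert pitch: the Bb clarinet sounds a major second below written, so C-sharp5 F-sharp4 A-sharp4 F4 sounds B4 E4 G#4 Eb4.
Then write for Eb alto saxophone: it sounds a major sixth below written, so the part must be a major sixth above concert.
B4 → G#5
E4 → C#5
G#4 → E#5
Eb4 → C5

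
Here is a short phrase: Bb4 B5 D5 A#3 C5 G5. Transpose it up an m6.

Gb5 G6 Bb5 F#4 Ab5 Eb6

Bb4: a sixth up reaches G, and 8 semitones makes it Gb5.
B5: a sixth up reaches G, and 8 semitones makes it G6.
A minor sixth up from D5 gives Bb5.
A#3 up a minor sixth is F#4.
C5 up a minor sixth is Ab5.
A minor sixth up from G5 gives Eb6.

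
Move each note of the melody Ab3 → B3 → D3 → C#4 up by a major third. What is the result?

C4 D#4 F#3 E#4

Ab3 becomes C4
B3 becomes D#4
D3 becomes F#3
C#4 becomes E#4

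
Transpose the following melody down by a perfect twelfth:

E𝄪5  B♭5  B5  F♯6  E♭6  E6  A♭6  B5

A##3 Eb4 E4 B4 Ab4 A4 Db5 E4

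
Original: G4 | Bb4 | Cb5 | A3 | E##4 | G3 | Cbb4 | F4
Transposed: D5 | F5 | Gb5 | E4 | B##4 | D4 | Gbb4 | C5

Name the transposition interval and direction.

From G4 to D5 is 5 letter names — a fifth of some quality.
G4 to D5 is 7 semitones, which makes it a perfect fifth; the second version is higher, so the direction is up.
Checking another pair — F4 → C5 — gives the same interval.

up a perfect fifth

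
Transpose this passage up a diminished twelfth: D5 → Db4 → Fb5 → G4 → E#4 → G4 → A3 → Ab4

Ab6 Abb5 Cbb7 Db6 B5 Db6 Eb5 Ebb6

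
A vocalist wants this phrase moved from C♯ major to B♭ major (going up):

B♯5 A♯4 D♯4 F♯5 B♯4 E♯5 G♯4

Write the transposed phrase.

A6 G5 C5 Eb6 A5 D6 F5

C♯ major to B♭ major up is a diminished seventh, so every note moves up by that interval.
B#5 to A6
A#4 to G5
D#4 to C5
F#5 to Eb6
B#4 to A5
E#5 to D6
G#4 to F5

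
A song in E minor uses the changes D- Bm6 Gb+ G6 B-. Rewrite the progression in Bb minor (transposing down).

E minor down to Bb minor is an augmented fourth; each chord root moves by that interval while the quality stays the same.
D-: root D down an augmented fourth → Ab, giving Ab-.
Bm6: root B down an augmented fourth → F, giving Fm6.
Gb+: root Gb down an augmented fourth → Dbb, giving Dbb+.
G6: root G down an augmented fourth → Db, giving Db6.
B-: root B down an augmented fourth → F, giving F-.

Ab- Fm6 Dbb+ Db6 F-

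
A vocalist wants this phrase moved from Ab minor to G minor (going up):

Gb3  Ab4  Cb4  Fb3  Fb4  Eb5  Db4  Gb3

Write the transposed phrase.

F4 G5 Bb4 Eb4 Eb5 D6 C5 F4

Ab minor to G minor up is a major seventh, so every note moves up by that interval.
Gb3 becomes F4
Ab4 becomes G5
Cb4 becomes Bb4
Fb3 becomes Eb4
Fb4 becomes Eb5
Eb5 becomes D6
Db4 becomes C5
Gb3 becomes F4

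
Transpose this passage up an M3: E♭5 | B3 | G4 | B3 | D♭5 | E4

G5 D#4 B4 D#4 F5 G#4

Eb5 to G5
B3 to D#4
G4 to B4
B3 to D#4
Db5 to F5
E4 to G#4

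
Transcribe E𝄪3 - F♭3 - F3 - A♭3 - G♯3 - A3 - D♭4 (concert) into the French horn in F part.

B##3 Cb4 C4 Eb4 D#4 E4 Ab4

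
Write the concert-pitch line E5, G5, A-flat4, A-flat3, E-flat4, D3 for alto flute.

The alto flute sounds a perfect fourth below written, so the written part must be a perfect fourth above concert — transpose each note up.
E5 → A5
G5 → C6
Ab4 → Db5
Ab3 → Db4
Eb4 → Ab4
D3 → G3

A5 C6 Db5 Db4 Ab4 G3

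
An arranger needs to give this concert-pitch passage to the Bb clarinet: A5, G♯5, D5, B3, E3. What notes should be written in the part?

Written C4 sounds as Bb3 on the Bb clarinet, so concert pitches are written a major second up.
A5 -> B5
G#5 -> A#5
D5 -> E5
B3 -> C#4
E3 -> F#3

B5 A#5 E5 C#4 F#3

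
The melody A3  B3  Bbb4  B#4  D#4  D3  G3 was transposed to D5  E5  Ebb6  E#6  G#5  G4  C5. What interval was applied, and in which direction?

Take the first pair: A3 → D5. A to D spans 11 letter names, so the interval is some kind of eleventh.
A3 to D5 is 17 semitones, which makes it a perfect eleventh; the second version is higher, so the direction is up.
Checking another pair — G3 → C5 — gives the same interval.

up a perfect eleventh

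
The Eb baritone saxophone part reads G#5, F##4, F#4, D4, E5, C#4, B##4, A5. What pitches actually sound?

B3 A#2 A2 F2 G3 E2 D##3 C4

Written C4 on the Eb baritone saxophone sounds as Eb2, a major thirteenth lower; apply that shift to every note.
G#5 gives B3
F##4 gives A#2
F#4 gives A2
D4 gives F2
E5 gives G3
C#4 gives E2
B##4 gives D##3
A5 gives C4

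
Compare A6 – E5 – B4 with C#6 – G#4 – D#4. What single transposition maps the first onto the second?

Take the first pair: A6 → C#6. A to C spans 6 letter names, so the interval is some kind of sixth.
C#6 to A6 is 8 semitones, which makes it a minor sixth; the second version is lower, so the direction is down.
Checking another pair — B4 → D#4 — gives the same interval.

down a minor sixth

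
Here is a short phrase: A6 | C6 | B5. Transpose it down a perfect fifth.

D6 F5 E5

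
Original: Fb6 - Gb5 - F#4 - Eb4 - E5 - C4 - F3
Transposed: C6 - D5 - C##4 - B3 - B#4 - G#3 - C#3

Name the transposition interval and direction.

From Fb6 to C6 is 4 letter names — a fourth of some quality.
C6 to Fb6 is 4 semitones, which makes it a diminished fourth; the second version is lower, so the direction is down.
Checking another pair — F3 → C#3 — gives the same interval.

down a diminished fourth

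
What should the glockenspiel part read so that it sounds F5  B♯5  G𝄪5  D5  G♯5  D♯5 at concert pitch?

F3 B#3 G##3 D3 G#3 D#3

The glockenspiel sounds a perfect fifteenth above written, so the written part must be a perfect fifteenth below concert — transpose each note down.
F5 → F3
B#5 → B#3
G##5 → G##3
D5 → D3
G#5 → G#3
D#5 → D#3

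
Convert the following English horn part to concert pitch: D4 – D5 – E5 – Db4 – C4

The English horn sounds a perfect fifth below written, so transpose each written note down a perfect fifth.
D4 -> G3
D5 -> G4
E5 -> A4
Db4 -> Gb3
C4 -> F3

G3 G4 A4 Gb3 F3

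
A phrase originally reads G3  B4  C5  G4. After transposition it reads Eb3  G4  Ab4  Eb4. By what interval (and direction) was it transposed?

down a major third

Take the first pair: G3 → Eb3. G to E spans 3 letter names, so the interval is some kind of third.
Eb3 to G3 is 4 semitones, which makes it a major third; the second version is lower, so the direction is down.
Checking another pair — G4 → Eb4 — gives the same interval.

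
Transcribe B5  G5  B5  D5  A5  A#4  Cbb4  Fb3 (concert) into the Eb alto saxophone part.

G#6 E6 G#6 B5 F#6 F##5 Abb4 Db4

Written C4 sounds as Eb3 on the Eb alto saxophone, so concert pitches are written a major sixth up.
B5 → G#6
G5 → E6
B5 → G#6
D5 → B5
A5 → F#6
A#4 → F##5
Cbb4 → Abb4
Fb3 → Db4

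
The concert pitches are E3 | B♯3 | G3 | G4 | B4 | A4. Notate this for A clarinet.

G3 D#4 Bb3 Bb4 D5 C5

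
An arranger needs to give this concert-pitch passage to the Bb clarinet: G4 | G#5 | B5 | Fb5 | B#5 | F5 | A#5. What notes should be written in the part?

A4 A#5 C#6 Gb5 C##6 G5 B#5

Written C4 sounds as Bb3 on the Bb clarinet, so concert pitches are written a major second up.
G4 → A4
G#5 → A#5
B5 → C#6
Fb5 → Gb5
B#5 → C##6
F5 → G5
A#5 → B#5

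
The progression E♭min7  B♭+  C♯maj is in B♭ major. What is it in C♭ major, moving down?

Fbmin7 Cb+ Dmaj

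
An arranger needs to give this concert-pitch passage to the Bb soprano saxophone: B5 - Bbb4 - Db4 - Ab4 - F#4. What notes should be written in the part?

C#6 Cb5 Eb4 Bb4 G#4

The Bb soprano saxophone sounds a major second below written, so the written part must be a major second above concert — transpose each note up.
B5 gives C#6
Bbb4 gives Cb5
Db4 gives Eb4
Ab4 gives Bb4
F#4 gives G#4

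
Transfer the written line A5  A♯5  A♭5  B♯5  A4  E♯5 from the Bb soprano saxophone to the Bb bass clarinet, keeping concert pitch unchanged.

A6 A#6 Ab6 B#6 A5 E#6

First find concert pitch: the Bb soprano saxophone sounds a major second below written, so A5 A♯5 A♭5 B♯5 A4 E♯5 sounds G5 G#5 Gb5 A#5 G4 D#5.
Then write for Bb bass clarinet: it sounds a major ninth below written, so the part must be a major ninth above concert.
G5 → A6
G#5 → A#6
Gb5 → Ab6
A#5 → B#6
G4 → A5
D#5 → E#6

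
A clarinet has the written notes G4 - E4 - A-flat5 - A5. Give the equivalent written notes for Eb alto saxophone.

C#5 A#4 D6 D#6

First find concert pitch: the A clarinet sounds a minor third below written, so G4 E4 A-flat5 A5 sounds E4 C#4 F5 F#5.
Then write for Eb alto saxophone: it sounds a major sixth below written, so the part must be a major sixth above concert.
E4 → C#5
C#4 → A#4
F5 → D6
F#5 → D#6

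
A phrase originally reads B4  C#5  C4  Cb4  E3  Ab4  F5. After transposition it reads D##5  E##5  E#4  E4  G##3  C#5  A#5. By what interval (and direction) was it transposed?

From B4 to D##5 is 3 letter names — a third of some quality.
B4 to D##5 is 5 semitones, which makes it an augmented third; the second version is higher, so the direction is up.
Checking another pair — F5 → A#5 — gives the same interval.

up an augmented third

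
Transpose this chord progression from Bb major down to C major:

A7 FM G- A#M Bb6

B7 GM A- B#M C6

Bb major down to C major is a minor seventh; each chord root moves by that interval while the quality stays the same.
A7: root A down a minor seventh → B, giving B7.
FM: root F down a minor seventh → G, giving GM.
G-: root G down a minor seventh → A, giving A-.
A#M: root A# down a minor seventh → B#, giving B#M.
Bb6: root Bb down a minor seventh → C, giving C6.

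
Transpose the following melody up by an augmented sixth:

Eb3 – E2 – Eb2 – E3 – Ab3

C#4 C##3 C#3 C##4 F#4

Eb3 to C#4
E2 to C##3
Eb2 to C#3
E3 to C##4
Ab3 to F#4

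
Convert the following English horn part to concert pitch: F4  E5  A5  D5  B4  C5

The English horn sounds a perfect fifth below written, so transpose each written note down a perfect fifth.
F4 becomes Bb3
E5 becomes A4
A5 becomes D5
D5 becomes G4
B4 becomes E4
C5 becomes F4

Bb3 A4 D5 G4 E4 F4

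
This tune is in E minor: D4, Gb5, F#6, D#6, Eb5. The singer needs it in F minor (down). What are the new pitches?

Eb3 Abb4 G5 E5 Fb4

E minor to F minor down is a major seventh, so every note moves down by that interval.
D4 → Eb3
Gb5 → Abb4
F#6 → G5
D#6 → E5
Eb5 → Fb4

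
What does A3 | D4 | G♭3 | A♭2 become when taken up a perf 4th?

D4 G4 Cb4 Db3

A3 → D4
D4 → G4
Gb3 → Cb4
Ab2 → Db3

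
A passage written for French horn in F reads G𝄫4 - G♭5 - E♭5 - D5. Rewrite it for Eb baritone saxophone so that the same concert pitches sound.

Abb5 Ab6 F6 E6

First find concert pitch: the French horn in F sounds a perfect fifth below written, so G𝄫4 G♭5 E♭5 D5 sounds Cbb4 Cb5 Ab4 G4.
Then write for Eb baritone saxophone: it sounds a major thirteenth below written, so the part must be a major thirteenth above concert.
Cbb4 → Abb5
Cb5 → Ab6
Ab4 → F6
G4 → E6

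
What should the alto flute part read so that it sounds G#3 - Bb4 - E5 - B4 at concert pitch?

Written C4 sounds as G3 on the alto flute, so concert pitches are written a perfect fourth up.
G#3 → C#4
Bb4 → Eb5
E5 → A5
B4 → E5

C#4 Eb5 A5 E5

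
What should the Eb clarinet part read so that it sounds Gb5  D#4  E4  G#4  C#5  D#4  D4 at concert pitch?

The Eb clarinet sounds a minor third above written, so the written part must be a minor third below concert — transpose each note down.
Gb5 → Eb5
D#4 → B#3
E4 → C#4
G#4 → E#4
C#5 → A#4
D#4 → B#3
D4 → B3

Eb5 B#3 C#4 E#4 A#4 B#3 B3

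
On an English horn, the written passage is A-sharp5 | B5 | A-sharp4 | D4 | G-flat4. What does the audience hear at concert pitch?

D#5 E5 D#4 G3 Cb4

Written C4 on the English horn sounds as F3, a perfect fifth lower; apply that shift to every note.
A#5 → D#5
B5 → E5
A#4 → D#4
D4 → G3
Gb4 → Cb4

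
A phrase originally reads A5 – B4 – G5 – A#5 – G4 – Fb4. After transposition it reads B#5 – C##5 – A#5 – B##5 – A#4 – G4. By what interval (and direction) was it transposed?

From A5 to B#5 is 2 letter names — a second of some quality.
A5 to B#5 is 3 semitones, which makes it an augmented second; the second version is higher, so the direction is up.
Checking another pair — Fb4 → G4 — gives the same interval.

up an augmented second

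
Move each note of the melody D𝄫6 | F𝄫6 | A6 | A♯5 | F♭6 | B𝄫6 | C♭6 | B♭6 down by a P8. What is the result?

A perfect octave down from Dbb6 gives Dbb5.
Fbb6 down a perfect octave is Fbb5.
A6: an octave down reaches A, and 12 semitones makes it A5.
A perfect octave down from A#5 gives A#4.
A perfect octave down from Fb6 gives Fb5.
Bbb6 down a perfect octave is Bbb5.
Cb6: an octave down reaches C, and 12 semitones makes it Cb5.
Bb6: an octave down reaches B, and 12 semitones makes it Bb5.

Dbb5 Fbb5 A5 A#4 Fb5 Bbb5 Cb5 Bb5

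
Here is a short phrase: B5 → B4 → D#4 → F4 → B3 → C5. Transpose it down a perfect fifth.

E5 E4 G#3 Bb3 E3 F4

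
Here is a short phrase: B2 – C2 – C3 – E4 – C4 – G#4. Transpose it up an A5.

B2 to F##3
C2 to G#2
C3 to G#3
E4 to B#4
C4 to G#4
G#4 to D##5

F##3 G#2 G#3 B#4 G#4 D##5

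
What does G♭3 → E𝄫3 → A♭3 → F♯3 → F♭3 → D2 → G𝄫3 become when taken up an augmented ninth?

Gb3 becomes A4
Ebb3 becomes F4
Ab3 becomes B4
F#3 becomes G##4
Fb3 becomes G4
D2 becomes E#3
Gbb3 becomes Ab4

A4 F4 B4 G##4 G4 E#3 Ab4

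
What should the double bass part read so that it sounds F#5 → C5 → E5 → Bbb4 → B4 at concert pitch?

The double bass sounds a perfect octave below written, so the written part must be a perfect octave above concert — transpose each note up.
F#5 to F#6
C5 to C6
E5 to E6
Bbb4 to Bbb5
B4 to B5

F#6 C6 E6 Bbb5 B5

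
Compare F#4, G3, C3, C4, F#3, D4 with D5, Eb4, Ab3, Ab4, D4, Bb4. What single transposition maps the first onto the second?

Take the first pair: F#4 → D5. F to D spans 6 letter names, so the interval is some kind of sixth.
F#4 to D5 is 8 semitones, which makes it a minor sixth; the second version is higher, so the direction is up.
Checking another pair — D4 → Bb4 — gives the same interval.

up a minor sixth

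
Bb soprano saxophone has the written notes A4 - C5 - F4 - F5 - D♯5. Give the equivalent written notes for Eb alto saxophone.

First find concert pitch: the Bb soprano saxophone sounds a major second below written, so A4 C5 F4 F5 D♯5 sounds G4 Bb4 Eb4 Eb5 C#5.
Then write for Eb alto saxophone: it sounds a major sixth below written, so the part must be a major sixth above concert.
G4 → E5
Bb4 → G5
Eb4 → C5
Eb5 → C6
C#5 → A#5

E5 G5 C5 C6 A#5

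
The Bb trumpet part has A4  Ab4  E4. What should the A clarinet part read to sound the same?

First find concert pitch: the Bb trumpet sounds a major second below written, so A4 Ab4 E4 sounds G4 Gb4 D4.
Then write for A clarinet: it sounds a minor third below written, so the part must be a minor third above concert.
G4 → Bb4
Gb4 → Bbb4
D4 → F4

Bb4 Bbb4 F4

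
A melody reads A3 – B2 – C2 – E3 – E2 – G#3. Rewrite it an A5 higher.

E#4 F##3 G#2 B#3 B#2 D##4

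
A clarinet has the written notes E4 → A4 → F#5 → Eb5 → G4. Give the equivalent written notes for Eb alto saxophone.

A#4 D#5 B#5 A5 C#5

First find concert pitch: the A clarinet sounds a minor third below written, so E4 A4 F#5 Eb5 G4 sounds C#4 F#4 D#5 C5 E4.
Then write for Eb alto saxophone: it sounds a major sixth below written, so the part must be a major sixth above concert.
C#4 → A#4
F#4 → D#5
D#5 → B#5
C5 → A5
E4 → C#5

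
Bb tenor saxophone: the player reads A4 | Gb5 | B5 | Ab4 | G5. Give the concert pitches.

G3 Fb4 A4 Gb3 F4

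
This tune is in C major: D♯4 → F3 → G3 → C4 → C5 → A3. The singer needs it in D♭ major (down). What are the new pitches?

E3 Gb2 Ab2 Db3 Db4 Bb2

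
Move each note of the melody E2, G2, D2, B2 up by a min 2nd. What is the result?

F2 Ab2 Eb2 C3

E2 to F2
G2 to Ab2
D2 to Eb2
B2 to C3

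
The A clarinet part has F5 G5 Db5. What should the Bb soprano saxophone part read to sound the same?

First find concert pitch: the A clarinet sounds a minor third below written, so F5 G5 Db5 sounds D5 E5 Bb4.
Then write for Bb soprano saxophone: it sounds a major second below written, so the part must be a major second above concert.
D5 → E5
E5 → F#5
Bb4 → C5

E5 F#5 C5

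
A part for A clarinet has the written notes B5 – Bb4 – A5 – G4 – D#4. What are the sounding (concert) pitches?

G#5 G4 F#5 E4 B#3

Written C4 on the A clarinet sounds as A3, a minor third lower; apply that shift to every note.
B5 gives G#5
Bb4 gives G4
A5 gives F#5
G4 gives E4
D#4 gives B#3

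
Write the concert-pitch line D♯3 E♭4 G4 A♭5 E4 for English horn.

A#3 Bb4 D5 Eb6 B4

Written C4 sounds as F3 on the English horn, so concert pitches are written a perfect fifth up.
D#3 to A#3
Eb4 to Bb4
G4 to D5
Ab5 to Eb6
E4 to B4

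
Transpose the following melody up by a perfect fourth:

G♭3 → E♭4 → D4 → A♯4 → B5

Cb4 Ab4 G4 D#5 E6

Gb3 up a perfect fourth is Cb4.
Eb4: a fourth up reaches A, and 5 semitones makes it Ab4.
D4 up a perfect fourth is G4.
A#4: a fourth up reaches D, and 5 semitones makes it D#5.
B5: a fourth up reaches E, and 5 semitones makes it E6.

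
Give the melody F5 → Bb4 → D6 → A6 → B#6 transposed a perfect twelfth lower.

F5 -> Bb3
Bb4 -> Eb3
D6 -> G4
A6 -> D5
B#6 -> E#5

Bb3 Eb3 G4 D5 E#5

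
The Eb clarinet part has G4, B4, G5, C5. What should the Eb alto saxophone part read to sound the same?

G5 B5 G6 C6

First find concert pitch: the Eb clarinet sounds a minor third above written, so G4 B4 G5 C5 sounds Bb4 D5 Bb5 Eb5.
Then write for Eb alto saxophone: it sounds a major sixth below written, so the part must be a major sixth above concert.
Bb4 → G5
D5 → B5
Bb5 → G6
Eb5 → C6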